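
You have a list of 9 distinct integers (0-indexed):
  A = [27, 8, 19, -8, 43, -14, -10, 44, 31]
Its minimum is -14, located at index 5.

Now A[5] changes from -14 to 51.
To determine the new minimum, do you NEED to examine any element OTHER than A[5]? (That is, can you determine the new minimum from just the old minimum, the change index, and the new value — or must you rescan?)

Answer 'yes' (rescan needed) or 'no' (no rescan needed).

Old min = -14 at index 5
Change at index 5: -14 -> 51
Index 5 WAS the min and new value 51 > old min -14. Must rescan other elements to find the new min.
Needs rescan: yes

Answer: yes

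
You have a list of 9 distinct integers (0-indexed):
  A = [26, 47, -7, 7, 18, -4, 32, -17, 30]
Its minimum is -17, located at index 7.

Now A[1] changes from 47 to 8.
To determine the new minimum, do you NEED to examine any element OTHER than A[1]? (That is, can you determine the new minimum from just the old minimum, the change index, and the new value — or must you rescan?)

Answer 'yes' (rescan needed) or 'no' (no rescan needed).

Old min = -17 at index 7
Change at index 1: 47 -> 8
Index 1 was NOT the min. New min = min(-17, 8). No rescan of other elements needed.
Needs rescan: no

Answer: no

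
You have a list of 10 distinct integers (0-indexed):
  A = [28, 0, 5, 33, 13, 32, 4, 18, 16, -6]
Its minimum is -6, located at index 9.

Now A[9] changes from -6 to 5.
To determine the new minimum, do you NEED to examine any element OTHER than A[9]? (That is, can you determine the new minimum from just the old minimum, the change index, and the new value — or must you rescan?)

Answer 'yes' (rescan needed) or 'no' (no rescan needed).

Old min = -6 at index 9
Change at index 9: -6 -> 5
Index 9 WAS the min and new value 5 > old min -6. Must rescan other elements to find the new min.
Needs rescan: yes

Answer: yes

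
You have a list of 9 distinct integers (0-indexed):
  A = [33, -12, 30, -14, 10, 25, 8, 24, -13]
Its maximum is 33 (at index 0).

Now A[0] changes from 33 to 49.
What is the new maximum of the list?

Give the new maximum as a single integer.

Answer: 49

Derivation:
Old max = 33 (at index 0)
Change: A[0] 33 -> 49
Changed element WAS the max -> may need rescan.
  Max of remaining elements: 30
  New max = max(49, 30) = 49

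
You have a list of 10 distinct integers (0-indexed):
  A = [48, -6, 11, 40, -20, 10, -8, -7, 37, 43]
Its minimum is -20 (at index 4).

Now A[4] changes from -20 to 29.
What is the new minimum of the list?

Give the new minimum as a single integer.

Old min = -20 (at index 4)
Change: A[4] -20 -> 29
Changed element WAS the min. Need to check: is 29 still <= all others?
  Min of remaining elements: -8
  New min = min(29, -8) = -8

Answer: -8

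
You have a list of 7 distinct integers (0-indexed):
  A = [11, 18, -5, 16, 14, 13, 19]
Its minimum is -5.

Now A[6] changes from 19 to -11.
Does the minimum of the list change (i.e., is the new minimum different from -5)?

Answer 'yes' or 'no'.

Answer: yes

Derivation:
Old min = -5
Change: A[6] 19 -> -11
Changed element was NOT the min; min changes only if -11 < -5.
New min = -11; changed? yes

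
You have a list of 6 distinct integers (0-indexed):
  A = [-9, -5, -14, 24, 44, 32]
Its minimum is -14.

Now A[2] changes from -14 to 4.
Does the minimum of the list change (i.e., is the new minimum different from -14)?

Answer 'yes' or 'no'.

Answer: yes

Derivation:
Old min = -14
Change: A[2] -14 -> 4
Changed element was the min; new min must be rechecked.
New min = -9; changed? yes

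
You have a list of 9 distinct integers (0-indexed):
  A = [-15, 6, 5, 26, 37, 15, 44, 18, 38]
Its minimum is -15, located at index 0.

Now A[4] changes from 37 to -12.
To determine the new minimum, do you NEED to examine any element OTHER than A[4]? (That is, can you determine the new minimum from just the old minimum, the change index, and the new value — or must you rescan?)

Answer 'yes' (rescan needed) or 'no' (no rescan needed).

Old min = -15 at index 0
Change at index 4: 37 -> -12
Index 4 was NOT the min. New min = min(-15, -12). No rescan of other elements needed.
Needs rescan: no

Answer: no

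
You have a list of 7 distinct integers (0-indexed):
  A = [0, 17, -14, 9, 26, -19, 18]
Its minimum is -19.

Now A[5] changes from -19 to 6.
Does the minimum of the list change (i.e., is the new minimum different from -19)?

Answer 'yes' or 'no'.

Answer: yes

Derivation:
Old min = -19
Change: A[5] -19 -> 6
Changed element was the min; new min must be rechecked.
New min = -14; changed? yes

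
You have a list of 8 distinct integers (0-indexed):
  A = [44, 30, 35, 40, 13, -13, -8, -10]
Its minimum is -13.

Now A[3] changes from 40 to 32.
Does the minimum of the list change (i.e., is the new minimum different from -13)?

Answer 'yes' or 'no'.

Old min = -13
Change: A[3] 40 -> 32
Changed element was NOT the min; min changes only if 32 < -13.
New min = -13; changed? no

Answer: no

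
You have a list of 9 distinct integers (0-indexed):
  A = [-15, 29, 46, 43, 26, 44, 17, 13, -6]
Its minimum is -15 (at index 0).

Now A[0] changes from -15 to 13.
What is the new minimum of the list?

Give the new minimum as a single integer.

Answer: -6

Derivation:
Old min = -15 (at index 0)
Change: A[0] -15 -> 13
Changed element WAS the min. Need to check: is 13 still <= all others?
  Min of remaining elements: -6
  New min = min(13, -6) = -6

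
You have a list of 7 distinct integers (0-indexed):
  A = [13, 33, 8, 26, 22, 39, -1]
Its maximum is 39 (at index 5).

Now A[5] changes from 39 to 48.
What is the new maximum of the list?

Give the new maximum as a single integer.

Old max = 39 (at index 5)
Change: A[5] 39 -> 48
Changed element WAS the max -> may need rescan.
  Max of remaining elements: 33
  New max = max(48, 33) = 48

Answer: 48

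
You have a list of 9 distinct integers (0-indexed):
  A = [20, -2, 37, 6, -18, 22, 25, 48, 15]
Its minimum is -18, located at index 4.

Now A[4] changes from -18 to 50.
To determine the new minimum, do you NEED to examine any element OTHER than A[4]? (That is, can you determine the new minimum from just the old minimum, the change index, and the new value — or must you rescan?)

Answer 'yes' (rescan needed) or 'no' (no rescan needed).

Answer: yes

Derivation:
Old min = -18 at index 4
Change at index 4: -18 -> 50
Index 4 WAS the min and new value 50 > old min -18. Must rescan other elements to find the new min.
Needs rescan: yes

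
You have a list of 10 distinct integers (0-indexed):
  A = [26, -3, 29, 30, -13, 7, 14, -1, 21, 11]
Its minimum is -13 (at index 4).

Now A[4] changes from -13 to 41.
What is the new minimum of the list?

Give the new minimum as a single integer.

Answer: -3

Derivation:
Old min = -13 (at index 4)
Change: A[4] -13 -> 41
Changed element WAS the min. Need to check: is 41 still <= all others?
  Min of remaining elements: -3
  New min = min(41, -3) = -3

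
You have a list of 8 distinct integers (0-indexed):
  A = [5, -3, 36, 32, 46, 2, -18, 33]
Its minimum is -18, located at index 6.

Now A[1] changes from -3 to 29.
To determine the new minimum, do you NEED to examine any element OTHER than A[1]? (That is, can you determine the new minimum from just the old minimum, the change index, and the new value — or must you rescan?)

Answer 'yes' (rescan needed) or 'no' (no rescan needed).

Old min = -18 at index 6
Change at index 1: -3 -> 29
Index 1 was NOT the min. New min = min(-18, 29). No rescan of other elements needed.
Needs rescan: no

Answer: no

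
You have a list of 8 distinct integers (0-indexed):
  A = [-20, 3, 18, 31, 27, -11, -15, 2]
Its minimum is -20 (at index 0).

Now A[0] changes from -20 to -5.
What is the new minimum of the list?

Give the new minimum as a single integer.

Old min = -20 (at index 0)
Change: A[0] -20 -> -5
Changed element WAS the min. Need to check: is -5 still <= all others?
  Min of remaining elements: -15
  New min = min(-5, -15) = -15

Answer: -15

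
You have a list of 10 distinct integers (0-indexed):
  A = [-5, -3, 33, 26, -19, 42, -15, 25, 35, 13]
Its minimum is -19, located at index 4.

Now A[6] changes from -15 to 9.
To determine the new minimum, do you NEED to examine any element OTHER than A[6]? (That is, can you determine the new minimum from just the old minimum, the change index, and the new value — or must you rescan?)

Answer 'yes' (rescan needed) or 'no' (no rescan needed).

Old min = -19 at index 4
Change at index 6: -15 -> 9
Index 6 was NOT the min. New min = min(-19, 9). No rescan of other elements needed.
Needs rescan: no

Answer: no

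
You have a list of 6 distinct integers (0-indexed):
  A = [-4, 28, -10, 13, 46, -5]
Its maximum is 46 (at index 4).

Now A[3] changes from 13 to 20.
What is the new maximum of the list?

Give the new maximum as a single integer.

Answer: 46

Derivation:
Old max = 46 (at index 4)
Change: A[3] 13 -> 20
Changed element was NOT the old max.
  New max = max(old_max, new_val) = max(46, 20) = 46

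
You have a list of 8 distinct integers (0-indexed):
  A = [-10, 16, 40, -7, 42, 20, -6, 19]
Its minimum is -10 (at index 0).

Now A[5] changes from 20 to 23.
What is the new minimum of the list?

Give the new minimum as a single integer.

Answer: -10

Derivation:
Old min = -10 (at index 0)
Change: A[5] 20 -> 23
Changed element was NOT the old min.
  New min = min(old_min, new_val) = min(-10, 23) = -10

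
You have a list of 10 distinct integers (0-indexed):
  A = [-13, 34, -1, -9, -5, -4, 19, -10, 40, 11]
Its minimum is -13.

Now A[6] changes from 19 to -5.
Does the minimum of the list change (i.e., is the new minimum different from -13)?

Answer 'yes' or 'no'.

Old min = -13
Change: A[6] 19 -> -5
Changed element was NOT the min; min changes only if -5 < -13.
New min = -13; changed? no

Answer: no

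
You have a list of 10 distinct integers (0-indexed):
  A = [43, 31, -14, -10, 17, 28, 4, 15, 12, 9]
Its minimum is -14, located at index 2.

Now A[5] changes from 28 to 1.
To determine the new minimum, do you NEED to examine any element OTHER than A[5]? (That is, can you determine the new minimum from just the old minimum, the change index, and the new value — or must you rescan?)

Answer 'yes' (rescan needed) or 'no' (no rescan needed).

Answer: no

Derivation:
Old min = -14 at index 2
Change at index 5: 28 -> 1
Index 5 was NOT the min. New min = min(-14, 1). No rescan of other elements needed.
Needs rescan: no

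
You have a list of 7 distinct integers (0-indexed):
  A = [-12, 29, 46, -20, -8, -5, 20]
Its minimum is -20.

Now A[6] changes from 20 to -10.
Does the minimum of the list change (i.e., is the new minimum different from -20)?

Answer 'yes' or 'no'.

Answer: no

Derivation:
Old min = -20
Change: A[6] 20 -> -10
Changed element was NOT the min; min changes only if -10 < -20.
New min = -20; changed? no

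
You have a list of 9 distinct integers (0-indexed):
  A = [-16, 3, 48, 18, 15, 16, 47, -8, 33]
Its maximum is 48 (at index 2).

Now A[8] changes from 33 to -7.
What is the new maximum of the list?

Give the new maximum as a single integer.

Old max = 48 (at index 2)
Change: A[8] 33 -> -7
Changed element was NOT the old max.
  New max = max(old_max, new_val) = max(48, -7) = 48

Answer: 48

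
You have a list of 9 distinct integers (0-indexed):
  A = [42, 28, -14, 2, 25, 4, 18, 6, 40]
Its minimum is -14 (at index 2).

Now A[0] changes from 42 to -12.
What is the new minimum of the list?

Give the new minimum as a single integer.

Answer: -14

Derivation:
Old min = -14 (at index 2)
Change: A[0] 42 -> -12
Changed element was NOT the old min.
  New min = min(old_min, new_val) = min(-14, -12) = -14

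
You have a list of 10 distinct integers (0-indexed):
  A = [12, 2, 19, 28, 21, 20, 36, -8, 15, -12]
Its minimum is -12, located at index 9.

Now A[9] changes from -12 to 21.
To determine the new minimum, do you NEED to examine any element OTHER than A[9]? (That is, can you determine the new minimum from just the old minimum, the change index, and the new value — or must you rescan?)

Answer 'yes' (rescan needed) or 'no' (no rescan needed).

Old min = -12 at index 9
Change at index 9: -12 -> 21
Index 9 WAS the min and new value 21 > old min -12. Must rescan other elements to find the new min.
Needs rescan: yes

Answer: yes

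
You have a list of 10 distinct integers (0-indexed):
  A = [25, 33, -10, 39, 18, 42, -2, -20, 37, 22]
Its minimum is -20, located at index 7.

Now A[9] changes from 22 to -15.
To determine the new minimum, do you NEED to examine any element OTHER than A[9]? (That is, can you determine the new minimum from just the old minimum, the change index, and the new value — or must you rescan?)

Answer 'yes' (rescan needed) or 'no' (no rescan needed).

Old min = -20 at index 7
Change at index 9: 22 -> -15
Index 9 was NOT the min. New min = min(-20, -15). No rescan of other elements needed.
Needs rescan: no

Answer: no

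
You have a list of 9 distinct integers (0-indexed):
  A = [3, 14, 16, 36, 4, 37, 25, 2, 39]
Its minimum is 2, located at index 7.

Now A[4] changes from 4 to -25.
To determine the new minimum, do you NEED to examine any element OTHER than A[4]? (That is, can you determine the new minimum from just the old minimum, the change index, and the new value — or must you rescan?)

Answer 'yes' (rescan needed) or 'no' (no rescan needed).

Old min = 2 at index 7
Change at index 4: 4 -> -25
Index 4 was NOT the min. New min = min(2, -25). No rescan of other elements needed.
Needs rescan: no

Answer: no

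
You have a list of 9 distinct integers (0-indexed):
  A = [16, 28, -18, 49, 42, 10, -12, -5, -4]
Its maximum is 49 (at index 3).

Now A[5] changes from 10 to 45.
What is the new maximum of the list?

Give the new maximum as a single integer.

Answer: 49

Derivation:
Old max = 49 (at index 3)
Change: A[5] 10 -> 45
Changed element was NOT the old max.
  New max = max(old_max, new_val) = max(49, 45) = 49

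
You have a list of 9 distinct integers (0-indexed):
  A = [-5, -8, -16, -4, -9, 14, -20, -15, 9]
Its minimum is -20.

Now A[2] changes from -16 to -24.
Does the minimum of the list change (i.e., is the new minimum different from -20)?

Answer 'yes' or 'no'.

Answer: yes

Derivation:
Old min = -20
Change: A[2] -16 -> -24
Changed element was NOT the min; min changes only if -24 < -20.
New min = -24; changed? yes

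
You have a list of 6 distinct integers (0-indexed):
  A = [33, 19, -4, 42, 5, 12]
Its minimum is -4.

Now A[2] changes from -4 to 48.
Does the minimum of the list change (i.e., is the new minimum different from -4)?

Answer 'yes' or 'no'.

Old min = -4
Change: A[2] -4 -> 48
Changed element was the min; new min must be rechecked.
New min = 5; changed? yes

Answer: yes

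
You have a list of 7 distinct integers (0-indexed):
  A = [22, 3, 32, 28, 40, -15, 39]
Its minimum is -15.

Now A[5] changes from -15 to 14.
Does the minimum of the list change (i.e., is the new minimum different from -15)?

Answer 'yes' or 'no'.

Old min = -15
Change: A[5] -15 -> 14
Changed element was the min; new min must be rechecked.
New min = 3; changed? yes

Answer: yes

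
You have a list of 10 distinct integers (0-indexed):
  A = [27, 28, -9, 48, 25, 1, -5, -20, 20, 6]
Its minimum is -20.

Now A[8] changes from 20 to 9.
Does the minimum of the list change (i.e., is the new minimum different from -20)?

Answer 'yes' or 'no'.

Old min = -20
Change: A[8] 20 -> 9
Changed element was NOT the min; min changes only if 9 < -20.
New min = -20; changed? no

Answer: no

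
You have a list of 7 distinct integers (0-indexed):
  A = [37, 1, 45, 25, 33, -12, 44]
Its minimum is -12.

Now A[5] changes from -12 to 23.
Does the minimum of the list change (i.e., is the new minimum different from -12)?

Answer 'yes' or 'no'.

Answer: yes

Derivation:
Old min = -12
Change: A[5] -12 -> 23
Changed element was the min; new min must be rechecked.
New min = 1; changed? yes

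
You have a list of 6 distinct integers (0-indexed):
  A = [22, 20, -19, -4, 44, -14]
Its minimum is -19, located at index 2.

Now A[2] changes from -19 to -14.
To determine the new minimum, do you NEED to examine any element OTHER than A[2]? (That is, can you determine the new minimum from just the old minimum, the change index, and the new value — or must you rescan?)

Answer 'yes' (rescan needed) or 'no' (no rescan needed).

Answer: yes

Derivation:
Old min = -19 at index 2
Change at index 2: -19 -> -14
Index 2 WAS the min and new value -14 > old min -19. Must rescan other elements to find the new min.
Needs rescan: yes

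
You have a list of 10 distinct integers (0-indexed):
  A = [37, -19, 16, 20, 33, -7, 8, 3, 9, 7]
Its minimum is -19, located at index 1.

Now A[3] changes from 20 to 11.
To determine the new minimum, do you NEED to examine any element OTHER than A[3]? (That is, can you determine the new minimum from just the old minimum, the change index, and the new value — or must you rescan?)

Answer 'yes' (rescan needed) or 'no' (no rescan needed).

Old min = -19 at index 1
Change at index 3: 20 -> 11
Index 3 was NOT the min. New min = min(-19, 11). No rescan of other elements needed.
Needs rescan: no

Answer: no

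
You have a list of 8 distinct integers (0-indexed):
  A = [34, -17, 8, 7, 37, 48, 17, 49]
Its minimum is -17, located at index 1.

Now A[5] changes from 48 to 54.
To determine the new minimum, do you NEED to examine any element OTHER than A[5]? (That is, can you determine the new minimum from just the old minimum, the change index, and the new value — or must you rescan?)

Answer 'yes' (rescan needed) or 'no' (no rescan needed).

Old min = -17 at index 1
Change at index 5: 48 -> 54
Index 5 was NOT the min. New min = min(-17, 54). No rescan of other elements needed.
Needs rescan: no

Answer: no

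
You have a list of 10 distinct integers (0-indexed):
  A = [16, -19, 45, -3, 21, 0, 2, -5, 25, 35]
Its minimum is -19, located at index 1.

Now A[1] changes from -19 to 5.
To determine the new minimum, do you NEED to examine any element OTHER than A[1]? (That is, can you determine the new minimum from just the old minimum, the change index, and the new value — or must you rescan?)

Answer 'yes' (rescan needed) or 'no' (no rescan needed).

Old min = -19 at index 1
Change at index 1: -19 -> 5
Index 1 WAS the min and new value 5 > old min -19. Must rescan other elements to find the new min.
Needs rescan: yes

Answer: yes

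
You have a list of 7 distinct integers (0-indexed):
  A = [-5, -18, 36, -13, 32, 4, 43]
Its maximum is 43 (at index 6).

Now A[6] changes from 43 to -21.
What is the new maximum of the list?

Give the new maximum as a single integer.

Old max = 43 (at index 6)
Change: A[6] 43 -> -21
Changed element WAS the max -> may need rescan.
  Max of remaining elements: 36
  New max = max(-21, 36) = 36

Answer: 36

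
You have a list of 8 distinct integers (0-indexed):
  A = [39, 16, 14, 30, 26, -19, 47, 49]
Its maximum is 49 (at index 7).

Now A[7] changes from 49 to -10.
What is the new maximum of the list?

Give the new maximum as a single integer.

Old max = 49 (at index 7)
Change: A[7] 49 -> -10
Changed element WAS the max -> may need rescan.
  Max of remaining elements: 47
  New max = max(-10, 47) = 47

Answer: 47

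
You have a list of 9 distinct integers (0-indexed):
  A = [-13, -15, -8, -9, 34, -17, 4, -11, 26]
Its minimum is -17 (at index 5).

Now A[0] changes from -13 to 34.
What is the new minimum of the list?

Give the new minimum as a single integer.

Old min = -17 (at index 5)
Change: A[0] -13 -> 34
Changed element was NOT the old min.
  New min = min(old_min, new_val) = min(-17, 34) = -17

Answer: -17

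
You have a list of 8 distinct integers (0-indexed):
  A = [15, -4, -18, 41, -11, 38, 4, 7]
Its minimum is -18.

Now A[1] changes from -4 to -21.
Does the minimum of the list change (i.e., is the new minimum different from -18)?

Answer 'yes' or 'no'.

Old min = -18
Change: A[1] -4 -> -21
Changed element was NOT the min; min changes only if -21 < -18.
New min = -21; changed? yes

Answer: yes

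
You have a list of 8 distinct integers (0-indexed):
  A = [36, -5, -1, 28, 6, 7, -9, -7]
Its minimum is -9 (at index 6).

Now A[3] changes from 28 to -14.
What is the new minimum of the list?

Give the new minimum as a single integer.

Answer: -14

Derivation:
Old min = -9 (at index 6)
Change: A[3] 28 -> -14
Changed element was NOT the old min.
  New min = min(old_min, new_val) = min(-9, -14) = -14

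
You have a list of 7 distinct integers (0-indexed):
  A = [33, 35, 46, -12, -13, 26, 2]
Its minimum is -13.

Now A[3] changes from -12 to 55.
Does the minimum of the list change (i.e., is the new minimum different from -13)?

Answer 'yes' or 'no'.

Old min = -13
Change: A[3] -12 -> 55
Changed element was NOT the min; min changes only if 55 < -13.
New min = -13; changed? no

Answer: no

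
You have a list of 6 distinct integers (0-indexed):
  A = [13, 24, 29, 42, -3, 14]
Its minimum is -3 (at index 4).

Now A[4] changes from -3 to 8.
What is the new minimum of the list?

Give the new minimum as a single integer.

Answer: 8

Derivation:
Old min = -3 (at index 4)
Change: A[4] -3 -> 8
Changed element WAS the min. Need to check: is 8 still <= all others?
  Min of remaining elements: 13
  New min = min(8, 13) = 8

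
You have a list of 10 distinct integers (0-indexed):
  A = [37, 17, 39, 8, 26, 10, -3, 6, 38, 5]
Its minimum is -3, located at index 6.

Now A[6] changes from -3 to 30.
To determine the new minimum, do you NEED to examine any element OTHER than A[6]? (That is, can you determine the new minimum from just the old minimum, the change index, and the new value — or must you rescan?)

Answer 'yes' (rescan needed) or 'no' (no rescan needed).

Answer: yes

Derivation:
Old min = -3 at index 6
Change at index 6: -3 -> 30
Index 6 WAS the min and new value 30 > old min -3. Must rescan other elements to find the new min.
Needs rescan: yes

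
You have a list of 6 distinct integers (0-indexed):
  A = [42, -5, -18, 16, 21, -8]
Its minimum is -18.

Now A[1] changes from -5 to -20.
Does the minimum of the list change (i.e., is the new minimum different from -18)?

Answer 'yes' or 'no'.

Answer: yes

Derivation:
Old min = -18
Change: A[1] -5 -> -20
Changed element was NOT the min; min changes only if -20 < -18.
New min = -20; changed? yes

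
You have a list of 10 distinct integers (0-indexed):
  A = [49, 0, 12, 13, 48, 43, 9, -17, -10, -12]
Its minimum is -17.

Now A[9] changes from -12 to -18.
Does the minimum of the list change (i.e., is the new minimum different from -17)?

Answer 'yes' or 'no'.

Old min = -17
Change: A[9] -12 -> -18
Changed element was NOT the min; min changes only if -18 < -17.
New min = -18; changed? yes

Answer: yes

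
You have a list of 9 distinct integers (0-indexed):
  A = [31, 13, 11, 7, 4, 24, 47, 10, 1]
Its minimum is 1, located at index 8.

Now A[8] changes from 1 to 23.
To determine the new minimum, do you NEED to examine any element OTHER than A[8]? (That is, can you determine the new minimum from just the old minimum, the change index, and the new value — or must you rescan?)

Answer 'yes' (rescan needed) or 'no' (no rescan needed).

Old min = 1 at index 8
Change at index 8: 1 -> 23
Index 8 WAS the min and new value 23 > old min 1. Must rescan other elements to find the new min.
Needs rescan: yes

Answer: yes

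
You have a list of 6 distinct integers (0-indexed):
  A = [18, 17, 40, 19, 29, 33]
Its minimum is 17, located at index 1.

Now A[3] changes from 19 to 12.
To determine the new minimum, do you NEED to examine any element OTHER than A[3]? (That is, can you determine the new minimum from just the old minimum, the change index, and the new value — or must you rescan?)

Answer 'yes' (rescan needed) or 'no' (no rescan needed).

Answer: no

Derivation:
Old min = 17 at index 1
Change at index 3: 19 -> 12
Index 3 was NOT the min. New min = min(17, 12). No rescan of other elements needed.
Needs rescan: no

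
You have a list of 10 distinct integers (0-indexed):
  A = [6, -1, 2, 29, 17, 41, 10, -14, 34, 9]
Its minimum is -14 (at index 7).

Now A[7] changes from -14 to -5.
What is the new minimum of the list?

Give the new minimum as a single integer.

Old min = -14 (at index 7)
Change: A[7] -14 -> -5
Changed element WAS the min. Need to check: is -5 still <= all others?
  Min of remaining elements: -1
  New min = min(-5, -1) = -5

Answer: -5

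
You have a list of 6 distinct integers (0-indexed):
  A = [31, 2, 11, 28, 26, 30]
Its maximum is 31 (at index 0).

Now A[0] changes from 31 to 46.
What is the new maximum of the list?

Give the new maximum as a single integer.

Answer: 46

Derivation:
Old max = 31 (at index 0)
Change: A[0] 31 -> 46
Changed element WAS the max -> may need rescan.
  Max of remaining elements: 30
  New max = max(46, 30) = 46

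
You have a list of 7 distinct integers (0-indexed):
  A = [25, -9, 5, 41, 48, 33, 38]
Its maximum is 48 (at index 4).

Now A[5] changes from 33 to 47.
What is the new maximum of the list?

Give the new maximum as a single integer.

Old max = 48 (at index 4)
Change: A[5] 33 -> 47
Changed element was NOT the old max.
  New max = max(old_max, new_val) = max(48, 47) = 48

Answer: 48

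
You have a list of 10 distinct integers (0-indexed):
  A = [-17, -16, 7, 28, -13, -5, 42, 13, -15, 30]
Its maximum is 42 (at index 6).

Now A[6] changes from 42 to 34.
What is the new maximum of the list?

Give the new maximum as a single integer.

Answer: 34

Derivation:
Old max = 42 (at index 6)
Change: A[6] 42 -> 34
Changed element WAS the max -> may need rescan.
  Max of remaining elements: 30
  New max = max(34, 30) = 34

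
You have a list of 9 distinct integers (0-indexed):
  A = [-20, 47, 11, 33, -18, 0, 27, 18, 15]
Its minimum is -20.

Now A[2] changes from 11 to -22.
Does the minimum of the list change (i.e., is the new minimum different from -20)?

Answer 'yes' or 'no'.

Answer: yes

Derivation:
Old min = -20
Change: A[2] 11 -> -22
Changed element was NOT the min; min changes only if -22 < -20.
New min = -22; changed? yes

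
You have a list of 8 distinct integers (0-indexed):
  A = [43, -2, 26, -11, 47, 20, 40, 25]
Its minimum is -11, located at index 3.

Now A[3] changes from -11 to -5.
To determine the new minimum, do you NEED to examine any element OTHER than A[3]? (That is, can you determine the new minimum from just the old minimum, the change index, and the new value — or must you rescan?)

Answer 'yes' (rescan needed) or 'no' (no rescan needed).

Answer: yes

Derivation:
Old min = -11 at index 3
Change at index 3: -11 -> -5
Index 3 WAS the min and new value -5 > old min -11. Must rescan other elements to find the new min.
Needs rescan: yes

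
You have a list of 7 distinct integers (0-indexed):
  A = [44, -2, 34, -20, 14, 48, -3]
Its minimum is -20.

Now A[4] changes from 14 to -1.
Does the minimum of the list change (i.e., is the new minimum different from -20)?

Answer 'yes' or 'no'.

Answer: no

Derivation:
Old min = -20
Change: A[4] 14 -> -1
Changed element was NOT the min; min changes only if -1 < -20.
New min = -20; changed? no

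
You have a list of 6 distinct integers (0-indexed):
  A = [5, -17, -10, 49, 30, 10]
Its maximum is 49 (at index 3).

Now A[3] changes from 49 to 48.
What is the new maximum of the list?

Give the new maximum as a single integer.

Old max = 49 (at index 3)
Change: A[3] 49 -> 48
Changed element WAS the max -> may need rescan.
  Max of remaining elements: 30
  New max = max(48, 30) = 48

Answer: 48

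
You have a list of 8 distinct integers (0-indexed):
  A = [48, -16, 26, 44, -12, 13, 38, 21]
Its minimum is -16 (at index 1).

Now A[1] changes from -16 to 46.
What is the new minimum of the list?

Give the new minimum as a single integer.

Answer: -12

Derivation:
Old min = -16 (at index 1)
Change: A[1] -16 -> 46
Changed element WAS the min. Need to check: is 46 still <= all others?
  Min of remaining elements: -12
  New min = min(46, -12) = -12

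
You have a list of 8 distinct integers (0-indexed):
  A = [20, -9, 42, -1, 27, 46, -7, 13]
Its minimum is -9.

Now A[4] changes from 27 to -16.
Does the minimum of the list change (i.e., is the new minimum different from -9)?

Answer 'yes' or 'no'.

Answer: yes

Derivation:
Old min = -9
Change: A[4] 27 -> -16
Changed element was NOT the min; min changes only if -16 < -9.
New min = -16; changed? yes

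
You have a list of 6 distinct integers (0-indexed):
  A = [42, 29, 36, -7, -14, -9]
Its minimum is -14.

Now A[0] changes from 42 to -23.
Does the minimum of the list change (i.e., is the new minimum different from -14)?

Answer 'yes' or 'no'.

Old min = -14
Change: A[0] 42 -> -23
Changed element was NOT the min; min changes only if -23 < -14.
New min = -23; changed? yes

Answer: yes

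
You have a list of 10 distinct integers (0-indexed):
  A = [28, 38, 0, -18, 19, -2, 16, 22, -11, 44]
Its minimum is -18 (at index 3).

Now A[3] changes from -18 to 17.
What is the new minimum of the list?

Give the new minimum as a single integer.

Answer: -11

Derivation:
Old min = -18 (at index 3)
Change: A[3] -18 -> 17
Changed element WAS the min. Need to check: is 17 still <= all others?
  Min of remaining elements: -11
  New min = min(17, -11) = -11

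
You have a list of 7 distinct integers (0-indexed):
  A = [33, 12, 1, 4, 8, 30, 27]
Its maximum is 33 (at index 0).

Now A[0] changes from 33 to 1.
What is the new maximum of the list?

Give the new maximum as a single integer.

Answer: 30

Derivation:
Old max = 33 (at index 0)
Change: A[0] 33 -> 1
Changed element WAS the max -> may need rescan.
  Max of remaining elements: 30
  New max = max(1, 30) = 30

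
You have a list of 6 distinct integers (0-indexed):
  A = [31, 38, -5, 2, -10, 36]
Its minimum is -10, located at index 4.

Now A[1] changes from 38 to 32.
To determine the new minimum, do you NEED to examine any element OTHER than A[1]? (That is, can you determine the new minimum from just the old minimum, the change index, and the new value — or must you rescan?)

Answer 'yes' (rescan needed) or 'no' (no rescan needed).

Old min = -10 at index 4
Change at index 1: 38 -> 32
Index 1 was NOT the min. New min = min(-10, 32). No rescan of other elements needed.
Needs rescan: no

Answer: no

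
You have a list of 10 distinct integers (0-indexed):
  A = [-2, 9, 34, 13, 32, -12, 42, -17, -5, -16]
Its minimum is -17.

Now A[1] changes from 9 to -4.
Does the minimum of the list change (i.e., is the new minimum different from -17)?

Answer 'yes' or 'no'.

Old min = -17
Change: A[1] 9 -> -4
Changed element was NOT the min; min changes only if -4 < -17.
New min = -17; changed? no

Answer: no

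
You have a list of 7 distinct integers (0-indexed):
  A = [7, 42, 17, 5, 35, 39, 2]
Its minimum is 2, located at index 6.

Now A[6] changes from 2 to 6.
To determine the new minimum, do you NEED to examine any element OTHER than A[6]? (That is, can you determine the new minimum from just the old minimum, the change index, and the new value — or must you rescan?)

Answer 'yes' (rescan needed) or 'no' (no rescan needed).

Old min = 2 at index 6
Change at index 6: 2 -> 6
Index 6 WAS the min and new value 6 > old min 2. Must rescan other elements to find the new min.
Needs rescan: yes

Answer: yes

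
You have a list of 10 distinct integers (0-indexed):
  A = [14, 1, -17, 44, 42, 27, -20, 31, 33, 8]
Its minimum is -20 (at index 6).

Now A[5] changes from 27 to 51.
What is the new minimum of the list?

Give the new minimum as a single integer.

Old min = -20 (at index 6)
Change: A[5] 27 -> 51
Changed element was NOT the old min.
  New min = min(old_min, new_val) = min(-20, 51) = -20

Answer: -20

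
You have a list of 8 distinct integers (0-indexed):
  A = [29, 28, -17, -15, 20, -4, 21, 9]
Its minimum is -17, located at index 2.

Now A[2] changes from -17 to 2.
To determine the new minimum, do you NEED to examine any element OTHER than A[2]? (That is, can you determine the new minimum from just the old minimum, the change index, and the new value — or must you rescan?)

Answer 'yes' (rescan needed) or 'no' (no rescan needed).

Answer: yes

Derivation:
Old min = -17 at index 2
Change at index 2: -17 -> 2
Index 2 WAS the min and new value 2 > old min -17. Must rescan other elements to find the new min.
Needs rescan: yes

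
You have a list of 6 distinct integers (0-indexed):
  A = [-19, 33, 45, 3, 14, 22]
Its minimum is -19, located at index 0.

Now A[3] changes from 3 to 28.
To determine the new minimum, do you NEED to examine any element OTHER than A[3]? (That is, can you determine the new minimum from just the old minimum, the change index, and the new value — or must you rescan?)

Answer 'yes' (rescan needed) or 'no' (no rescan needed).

Answer: no

Derivation:
Old min = -19 at index 0
Change at index 3: 3 -> 28
Index 3 was NOT the min. New min = min(-19, 28). No rescan of other elements needed.
Needs rescan: no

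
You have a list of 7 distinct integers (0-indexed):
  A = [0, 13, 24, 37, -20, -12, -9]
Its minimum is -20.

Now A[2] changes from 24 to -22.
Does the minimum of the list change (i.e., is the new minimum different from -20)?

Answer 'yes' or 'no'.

Answer: yes

Derivation:
Old min = -20
Change: A[2] 24 -> -22
Changed element was NOT the min; min changes only if -22 < -20.
New min = -22; changed? yes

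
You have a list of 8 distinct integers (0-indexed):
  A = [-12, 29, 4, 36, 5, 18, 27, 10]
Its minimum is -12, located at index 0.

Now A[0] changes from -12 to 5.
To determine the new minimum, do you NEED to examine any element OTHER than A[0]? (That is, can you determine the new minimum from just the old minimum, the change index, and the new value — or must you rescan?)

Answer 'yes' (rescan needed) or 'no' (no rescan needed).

Answer: yes

Derivation:
Old min = -12 at index 0
Change at index 0: -12 -> 5
Index 0 WAS the min and new value 5 > old min -12. Must rescan other elements to find the new min.
Needs rescan: yes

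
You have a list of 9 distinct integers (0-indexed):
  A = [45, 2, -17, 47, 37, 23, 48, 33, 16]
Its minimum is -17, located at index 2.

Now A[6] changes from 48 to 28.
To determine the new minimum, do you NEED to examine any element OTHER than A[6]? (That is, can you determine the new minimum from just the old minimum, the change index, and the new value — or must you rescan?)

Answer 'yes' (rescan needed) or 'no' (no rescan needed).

Old min = -17 at index 2
Change at index 6: 48 -> 28
Index 6 was NOT the min. New min = min(-17, 28). No rescan of other elements needed.
Needs rescan: no

Answer: no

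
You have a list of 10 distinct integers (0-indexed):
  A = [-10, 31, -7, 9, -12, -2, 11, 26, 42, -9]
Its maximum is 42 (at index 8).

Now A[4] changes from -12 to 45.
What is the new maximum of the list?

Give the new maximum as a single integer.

Answer: 45

Derivation:
Old max = 42 (at index 8)
Change: A[4] -12 -> 45
Changed element was NOT the old max.
  New max = max(old_max, new_val) = max(42, 45) = 45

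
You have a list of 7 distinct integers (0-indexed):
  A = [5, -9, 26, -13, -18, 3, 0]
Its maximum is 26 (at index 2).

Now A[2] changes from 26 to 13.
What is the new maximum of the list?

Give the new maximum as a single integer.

Old max = 26 (at index 2)
Change: A[2] 26 -> 13
Changed element WAS the max -> may need rescan.
  Max of remaining elements: 5
  New max = max(13, 5) = 13

Answer: 13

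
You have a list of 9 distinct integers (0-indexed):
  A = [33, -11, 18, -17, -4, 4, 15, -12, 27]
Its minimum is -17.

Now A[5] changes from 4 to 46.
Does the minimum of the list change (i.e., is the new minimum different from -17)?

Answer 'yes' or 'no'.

Answer: no

Derivation:
Old min = -17
Change: A[5] 4 -> 46
Changed element was NOT the min; min changes only if 46 < -17.
New min = -17; changed? no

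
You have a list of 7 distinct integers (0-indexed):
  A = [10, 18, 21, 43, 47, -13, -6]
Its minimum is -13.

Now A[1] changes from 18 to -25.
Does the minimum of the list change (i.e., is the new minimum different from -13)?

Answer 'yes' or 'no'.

Answer: yes

Derivation:
Old min = -13
Change: A[1] 18 -> -25
Changed element was NOT the min; min changes only if -25 < -13.
New min = -25; changed? yes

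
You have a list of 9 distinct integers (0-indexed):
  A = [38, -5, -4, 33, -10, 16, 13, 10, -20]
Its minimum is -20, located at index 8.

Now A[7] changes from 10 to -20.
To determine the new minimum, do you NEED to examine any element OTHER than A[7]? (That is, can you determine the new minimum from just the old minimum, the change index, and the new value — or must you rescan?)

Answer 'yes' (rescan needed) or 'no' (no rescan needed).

Old min = -20 at index 8
Change at index 7: 10 -> -20
Index 7 was NOT the min. New min = min(-20, -20). No rescan of other elements needed.
Needs rescan: no

Answer: no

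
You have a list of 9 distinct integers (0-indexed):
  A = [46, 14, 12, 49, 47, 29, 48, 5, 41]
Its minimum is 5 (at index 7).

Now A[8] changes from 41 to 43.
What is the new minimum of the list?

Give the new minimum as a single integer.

Old min = 5 (at index 7)
Change: A[8] 41 -> 43
Changed element was NOT the old min.
  New min = min(old_min, new_val) = min(5, 43) = 5

Answer: 5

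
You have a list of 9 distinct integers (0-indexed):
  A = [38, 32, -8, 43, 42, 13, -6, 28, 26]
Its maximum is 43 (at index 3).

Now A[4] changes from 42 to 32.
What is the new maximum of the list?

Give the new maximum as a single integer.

Old max = 43 (at index 3)
Change: A[4] 42 -> 32
Changed element was NOT the old max.
  New max = max(old_max, new_val) = max(43, 32) = 43

Answer: 43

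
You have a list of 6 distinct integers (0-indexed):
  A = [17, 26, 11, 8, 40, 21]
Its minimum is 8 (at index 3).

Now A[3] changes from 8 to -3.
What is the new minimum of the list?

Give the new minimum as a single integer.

Answer: -3

Derivation:
Old min = 8 (at index 3)
Change: A[3] 8 -> -3
Changed element WAS the min. Need to check: is -3 still <= all others?
  Min of remaining elements: 11
  New min = min(-3, 11) = -3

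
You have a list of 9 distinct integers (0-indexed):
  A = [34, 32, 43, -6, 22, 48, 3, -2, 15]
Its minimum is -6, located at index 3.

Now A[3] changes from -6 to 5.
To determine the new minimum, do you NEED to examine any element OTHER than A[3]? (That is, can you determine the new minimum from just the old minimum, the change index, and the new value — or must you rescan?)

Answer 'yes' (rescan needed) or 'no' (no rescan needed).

Answer: yes

Derivation:
Old min = -6 at index 3
Change at index 3: -6 -> 5
Index 3 WAS the min and new value 5 > old min -6. Must rescan other elements to find the new min.
Needs rescan: yes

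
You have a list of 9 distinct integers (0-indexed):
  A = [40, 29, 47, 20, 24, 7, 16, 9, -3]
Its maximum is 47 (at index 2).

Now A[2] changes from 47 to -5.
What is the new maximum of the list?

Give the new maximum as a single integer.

Old max = 47 (at index 2)
Change: A[2] 47 -> -5
Changed element WAS the max -> may need rescan.
  Max of remaining elements: 40
  New max = max(-5, 40) = 40

Answer: 40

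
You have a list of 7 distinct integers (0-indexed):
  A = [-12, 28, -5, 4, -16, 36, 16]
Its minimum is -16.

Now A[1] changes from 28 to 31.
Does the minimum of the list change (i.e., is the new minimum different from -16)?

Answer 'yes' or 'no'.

Answer: no

Derivation:
Old min = -16
Change: A[1] 28 -> 31
Changed element was NOT the min; min changes only if 31 < -16.
New min = -16; changed? no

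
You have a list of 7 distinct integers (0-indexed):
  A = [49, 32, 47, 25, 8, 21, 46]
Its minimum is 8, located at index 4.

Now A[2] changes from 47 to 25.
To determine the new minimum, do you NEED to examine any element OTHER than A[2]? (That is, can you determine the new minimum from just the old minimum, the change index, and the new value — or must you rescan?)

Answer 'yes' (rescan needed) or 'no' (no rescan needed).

Answer: no

Derivation:
Old min = 8 at index 4
Change at index 2: 47 -> 25
Index 2 was NOT the min. New min = min(8, 25). No rescan of other elements needed.
Needs rescan: no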